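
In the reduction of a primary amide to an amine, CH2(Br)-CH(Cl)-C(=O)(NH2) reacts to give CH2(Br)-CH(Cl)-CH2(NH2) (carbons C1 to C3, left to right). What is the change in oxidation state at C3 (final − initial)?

Before: C3 has 1 bond to C, 2 bonds to O, 1 bond to N → oxidation state +3.
After: C3 has 1 bond to C, 2 bonds to H, 1 bond to N → oxidation state -1.
Δ = -1 − (+3) = -4, so this is a reduction at C3.

-4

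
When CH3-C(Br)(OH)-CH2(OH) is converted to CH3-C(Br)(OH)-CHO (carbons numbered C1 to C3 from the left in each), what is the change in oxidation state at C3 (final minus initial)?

+2

Before: C3 has 1 bond to C, 2 bonds to H, 1 bond to O → oxidation state -1.
After: C3 has 1 bond to C, 1 bond to H, 2 bonds to O → oxidation state +1.
Δ = +1 − (-1) = +2, so this is an oxidation at C3.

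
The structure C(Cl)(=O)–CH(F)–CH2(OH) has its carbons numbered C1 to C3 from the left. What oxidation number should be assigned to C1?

Each bond to a more electronegative atom (O, N, halogen) counts +1, each bond to a less electronegative atom (H, metal, B, Si) counts −1, and each C–C bond counts 0.
C1 has one bond to C (0), one bond to Cl (+1), a double bond to O (2×+1 = +2).
Oxidation state = 0 + 1 + 2 = +3.

+3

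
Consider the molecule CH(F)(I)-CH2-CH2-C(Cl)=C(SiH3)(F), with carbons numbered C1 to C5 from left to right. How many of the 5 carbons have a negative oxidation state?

Tallying each carbon's bonds:
C1: 1C, 1H, 1F, 1I → 0 − 1 + 1 + 1 = +1
C2: 2C, 2H → 0 − 2 = -2
C3: 2C, 2H → 0 − 2 = -2
C4: 3C, 1Cl → 0 + 1 = +1
C5: 2C, 1F, 1Si → 0 + 1 − 1 = 0
2 carbons (C2, C3) meet the condition.

2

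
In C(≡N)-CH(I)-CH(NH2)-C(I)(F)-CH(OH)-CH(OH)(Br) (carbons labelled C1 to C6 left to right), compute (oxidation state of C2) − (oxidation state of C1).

C2: 2C, 1H, 1I → 0 − 1 + 1 = 0
C1: 1C, 3N → 0 + 3 = +3
Difference: 0 − (+3) = -3.

-3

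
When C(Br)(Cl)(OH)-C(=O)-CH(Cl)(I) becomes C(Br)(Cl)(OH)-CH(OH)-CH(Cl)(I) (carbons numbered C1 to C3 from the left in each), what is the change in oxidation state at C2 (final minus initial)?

Before: C2 has 2 bonds to C, 2 bonds to O → oxidation state +2.
After: C2 has 2 bonds to C, 1 bond to H, 1 bond to O → oxidation state 0.
Δ = 0 − (+2) = -2, so this is a reduction at C2.

-2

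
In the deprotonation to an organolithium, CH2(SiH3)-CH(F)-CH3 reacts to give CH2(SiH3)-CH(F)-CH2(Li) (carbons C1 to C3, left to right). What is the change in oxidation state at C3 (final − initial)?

0

Before: C3 has 1 bond to C, 3 bonds to H → oxidation state -3.
After: C3 has 1 bond to C, 2 bonds to H, 1 bond to Li → oxidation state -3.
Δ = -3 − (-3) = 0, so no net redox change at C3.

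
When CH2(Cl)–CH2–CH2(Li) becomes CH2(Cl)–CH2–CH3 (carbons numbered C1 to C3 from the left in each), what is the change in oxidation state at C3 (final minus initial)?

Before: C3 has 1 bond to C, 2 bonds to H, 1 bond to Li → oxidation state -3.
After: C3 has 1 bond to C, 3 bonds to H → oxidation state -3.
Δ = -3 − (-3) = 0, so no net redox change at C3.

0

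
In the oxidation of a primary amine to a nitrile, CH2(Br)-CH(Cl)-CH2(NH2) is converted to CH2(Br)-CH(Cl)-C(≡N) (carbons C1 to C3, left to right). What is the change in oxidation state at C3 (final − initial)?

Before: C3 has 1 bond to C, 2 bonds to H, 1 bond to N → oxidation state -1.
After: C3 has 1 bond to C, 3 bonds to N → oxidation state +3.
Δ = +3 − (-1) = +4, so this is an oxidation at C3.

+4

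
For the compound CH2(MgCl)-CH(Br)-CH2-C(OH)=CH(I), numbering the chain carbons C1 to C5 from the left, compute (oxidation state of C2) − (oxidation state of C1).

+3

C2: 2C, 1H, 1Br → 0 − 1 + 1 = 0
C1: 1C, 2H, 1Mg → 0 − 2 − 1 = -3
Difference: 0 − (-3) = +3.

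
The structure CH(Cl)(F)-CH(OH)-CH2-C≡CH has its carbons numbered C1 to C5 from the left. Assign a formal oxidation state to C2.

Bonds to more-electronegative neighbours contribute +1 each, bonds to H or metals contribute −1 each, and C–C bonds contribute 0.
C2 has one bond to C (0), one bond to C (0), one bond to H (-1), one bond to O (+1).
Oxidation state = 0 + 0 − 1 + 1 = 0.

0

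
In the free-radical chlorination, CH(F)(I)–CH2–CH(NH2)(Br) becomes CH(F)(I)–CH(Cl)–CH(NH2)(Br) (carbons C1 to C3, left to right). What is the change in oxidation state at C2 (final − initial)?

+2

Before: C2 has 2 bonds to C, 2 bonds to H → oxidation state -2.
After: C2 has 2 bonds to C, 1 bond to H, 1 bond to Cl → oxidation state 0.
Δ = 0 − (-2) = +2, so this is an oxidation at C2.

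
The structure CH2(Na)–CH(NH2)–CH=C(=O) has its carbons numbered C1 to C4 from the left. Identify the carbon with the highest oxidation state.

C4

Tallying each carbon's bonds:
C1: 1C, 2H, 1Na → 0 − 2 − 1 = -3
C2: 2C, 1H, 1N → 0 − 1 + 1 = 0
C3: 3C, 1H → 0 − 1 = -1
C4: 2C, 2O → 0 + 2 = +2
The most oxidised carbon is C4 at +2.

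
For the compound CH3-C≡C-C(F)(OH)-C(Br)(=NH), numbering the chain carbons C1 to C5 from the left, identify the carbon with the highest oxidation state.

Bonds to more-electronegative neighbours contribute +1 each, bonds to H or metals contribute −1 each, and C–C bonds contribute 0. Tallying each carbon:
C1: 1C, 3H → 0 − 3 = -3
C2: 4C → 0 = 0
C3: 4C → 0 = 0
C4: 2C, 1O, 1F → 0 + 1 + 1 = +2
C5: 1C, 2N, 1Br → 0 + 2 + 1 = +3
The most oxidised carbon is C5 at +3.

C5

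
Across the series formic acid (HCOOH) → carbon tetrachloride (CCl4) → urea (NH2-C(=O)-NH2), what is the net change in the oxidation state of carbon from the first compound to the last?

Carbon oxidation states along the series — formic acid: +2, carbon tetrachloride: +4, urea: +4.
Net change = +4 − (+2) = +2.

+2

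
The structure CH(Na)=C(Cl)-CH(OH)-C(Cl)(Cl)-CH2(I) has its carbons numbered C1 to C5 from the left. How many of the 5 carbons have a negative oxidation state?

2

Assign +1 per bond to O/N/halogen, −1 per bond to H or an electropositive element, and 0 per bond to carbon. Tallying each carbon:
C1: 2C, 1H, 1Na → 0 − 1 − 1 = -2
C2: 3C, 1Cl → 0 + 1 = +1
C3: 2C, 1H, 1O → 0 − 1 + 1 = 0
C4: 2C, 2Cl → 0 + 2 = +2
C5: 1C, 2H, 1I → 0 − 2 + 1 = -1
2 carbons (C1, C5) meet the condition.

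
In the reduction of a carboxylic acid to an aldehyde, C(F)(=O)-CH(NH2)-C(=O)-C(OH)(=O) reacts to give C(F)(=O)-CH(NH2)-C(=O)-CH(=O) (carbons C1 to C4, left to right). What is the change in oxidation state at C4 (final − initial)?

Before: C4 has 1 bond to C, 3 bonds to O → oxidation state +3.
After: C4 has 1 bond to C, 1 bond to H, 2 bonds to O → oxidation state +1.
Δ = +1 − (+3) = -2, so this is a reduction at C4.

-2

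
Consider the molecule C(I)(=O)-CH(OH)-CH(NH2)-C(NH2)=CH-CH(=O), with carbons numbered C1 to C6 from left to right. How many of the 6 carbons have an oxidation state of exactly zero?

Tallying each carbon's bonds:
C1: 1C, 2O, 1I → 0 + 2 + 1 = +3
C2: 2C, 1H, 1O → 0 − 1 + 1 = 0
C3: 2C, 1H, 1N → 0 − 1 + 1 = 0
C4: 3C, 1N → 0 + 1 = +1
C5: 3C, 1H → 0 − 1 = -1
C6: 1C, 1H, 2O → 0 − 1 + 2 = +1
2 carbons (C2, C3) meet the condition.

2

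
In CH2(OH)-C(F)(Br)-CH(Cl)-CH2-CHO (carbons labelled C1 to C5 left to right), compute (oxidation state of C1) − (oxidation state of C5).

C1: 1C, 2H, 1O → 0 − 2 + 1 = -1
C5: 1C, 1H, 2O → 0 − 1 + 2 = +1
Difference: -1 − (+1) = -2.

-2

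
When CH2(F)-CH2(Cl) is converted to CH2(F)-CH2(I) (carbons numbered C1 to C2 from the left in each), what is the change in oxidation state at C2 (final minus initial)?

0

Before: C2 has 1 bond to C, 2 bonds to H, 1 bond to Cl → oxidation state -1.
After: C2 has 1 bond to C, 2 bonds to H, 1 bond to I → oxidation state -1.
Δ = -1 − (-1) = 0, so no net redox change at C2.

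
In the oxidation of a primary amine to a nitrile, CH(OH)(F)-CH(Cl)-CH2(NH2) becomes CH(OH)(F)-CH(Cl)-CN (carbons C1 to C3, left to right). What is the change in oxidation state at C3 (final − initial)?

Before: C3 has 1 bond to C, 2 bonds to H, 1 bond to N → oxidation state -1.
After: C3 has 1 bond to C, 3 bonds to N → oxidation state +3.
Δ = +3 − (-1) = +4, so this is an oxidation at C3.

+4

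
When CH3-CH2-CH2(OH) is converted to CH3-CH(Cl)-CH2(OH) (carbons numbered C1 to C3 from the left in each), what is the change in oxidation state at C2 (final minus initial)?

Before: C2 has 2 bonds to C, 2 bonds to H → oxidation state -2.
After: C2 has 2 bonds to C, 1 bond to H, 1 bond to Cl → oxidation state 0.
Δ = 0 − (-2) = +2, so this is an oxidation at C2.

+2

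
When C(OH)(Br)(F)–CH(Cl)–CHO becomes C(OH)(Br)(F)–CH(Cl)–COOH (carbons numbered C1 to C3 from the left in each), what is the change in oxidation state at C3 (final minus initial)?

Before: C3 has 1 bond to C, 1 bond to H, 2 bonds to O → oxidation state +1.
After: C3 has 1 bond to C, 3 bonds to O → oxidation state +3.
Δ = +3 − (+1) = +2, so this is an oxidation at C3.

+2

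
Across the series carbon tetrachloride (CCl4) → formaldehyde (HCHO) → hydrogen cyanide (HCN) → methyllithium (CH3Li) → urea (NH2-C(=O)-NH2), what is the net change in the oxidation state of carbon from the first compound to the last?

Carbon oxidation states along the series — carbon tetrachloride: +4, formaldehyde: 0, hydrogen cyanide: +2, methyllithium: -4, urea: +4.
Net change = +4 − (+4) = 0.

0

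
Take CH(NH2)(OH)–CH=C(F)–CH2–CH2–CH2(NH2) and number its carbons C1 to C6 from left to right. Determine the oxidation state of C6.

Count +1 for every bond to an atom more electronegative than carbon and −1 for every bond to one less electronegative; C–C bonds are 0.
C6 has one bond to C (0), one bond to H (-1), one bond to N (+1), one bond to H (-1).
Oxidation state = 0 − 1 + 1 − 1 = -1.

-1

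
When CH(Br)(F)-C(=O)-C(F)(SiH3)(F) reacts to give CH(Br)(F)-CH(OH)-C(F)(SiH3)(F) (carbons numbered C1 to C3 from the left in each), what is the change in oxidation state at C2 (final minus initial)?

-2

Before: C2 has 2 bonds to C, 2 bonds to O → oxidation state +2.
After: C2 has 2 bonds to C, 1 bond to H, 1 bond to O → oxidation state 0.
Δ = 0 − (+2) = -2, so this is a reduction at C2.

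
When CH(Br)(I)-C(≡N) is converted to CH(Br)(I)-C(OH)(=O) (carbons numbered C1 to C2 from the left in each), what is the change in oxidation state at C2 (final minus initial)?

0

Before: C2 has 1 bond to C, 3 bonds to N → oxidation state +3.
After: C2 has 1 bond to C, 3 bonds to O → oxidation state +3.
Δ = +3 − (+3) = 0, so no net redox change at C2.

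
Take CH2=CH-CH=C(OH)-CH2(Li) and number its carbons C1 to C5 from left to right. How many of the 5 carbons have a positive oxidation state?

Tallying each carbon's bonds:
C1: 2C, 2H → 0 − 2 = -2
C2: 3C, 1H → 0 − 1 = -1
C3: 3C, 1H → 0 − 1 = -1
C4: 3C, 1O → 0 + 1 = +1
C5: 1C, 2H, 1Li → 0 − 2 − 1 = -3
1 carbon (C4) meets the condition.

1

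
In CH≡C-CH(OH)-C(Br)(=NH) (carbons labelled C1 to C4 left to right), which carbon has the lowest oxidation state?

Tallying each carbon's bonds:
C1: 3C, 1H → 0 − 1 = -1
C2: 4C → 0 = 0
C3: 2C, 1H, 1O → 0 − 1 + 1 = 0
C4: 1C, 2N, 1Br → 0 + 2 + 1 = +3
The most reduced carbon is C1 at -1.

C1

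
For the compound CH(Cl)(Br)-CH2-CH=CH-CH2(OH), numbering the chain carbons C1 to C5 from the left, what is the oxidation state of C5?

-1

Bonds to more-electronegative neighbours contribute +1 each, bonds to H or metals contribute −1 each, and C–C bonds contribute 0.
C5 has one bond to C (0), one bond to O (+1), one bond to H (-1), one bond to H (-1).
Oxidation state = 0 + 1 − 1 − 1 = -1.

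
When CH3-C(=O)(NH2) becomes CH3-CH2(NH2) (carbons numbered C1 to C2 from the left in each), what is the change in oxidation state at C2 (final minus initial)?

Before: C2 has 1 bond to C, 2 bonds to O, 1 bond to N → oxidation state +3.
After: C2 has 1 bond to C, 2 bonds to H, 1 bond to N → oxidation state -1.
Δ = -1 − (+3) = -4, so this is a reduction at C2.

-4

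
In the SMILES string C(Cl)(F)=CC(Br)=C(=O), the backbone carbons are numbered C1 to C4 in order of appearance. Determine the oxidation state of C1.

+2

C1 has a double bond to C (2×0 = 0), one bond to Cl (+1), one bond to F (+1).
Oxidation state = 0 + 1 + 1 = +2.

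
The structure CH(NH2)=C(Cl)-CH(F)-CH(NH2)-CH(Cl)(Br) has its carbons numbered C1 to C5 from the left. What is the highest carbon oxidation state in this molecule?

Tallying each carbon's bonds:
C1: 2C, 1H, 1N → 0 − 1 + 1 = 0
C2: 3C, 1Cl → 0 + 1 = +1
C3: 2C, 1H, 1F → 0 − 1 + 1 = 0
C4: 2C, 1H, 1N → 0 − 1 + 1 = 0
C5: 1C, 1H, 1Cl, 1Br → 0 − 1 + 1 + 1 = +1
The highest value is +1.

+1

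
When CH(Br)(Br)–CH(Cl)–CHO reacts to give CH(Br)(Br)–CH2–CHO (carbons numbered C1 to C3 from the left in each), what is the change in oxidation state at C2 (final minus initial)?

Before: C2 has 2 bonds to C, 1 bond to H, 1 bond to Cl → oxidation state 0.
After: C2 has 2 bonds to C, 2 bonds to H → oxidation state -2.
Δ = -2 − (0) = -2, so this is a reduction at C2.

-2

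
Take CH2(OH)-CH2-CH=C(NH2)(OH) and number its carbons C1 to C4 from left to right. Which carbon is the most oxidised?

Each bond to a more electronegative atom (O, N, halogen) counts +1, each bond to a less electronegative atom (H, metal, B, Si) counts −1, and each C–C bond counts 0. Tallying each carbon:
C1: 1C, 2H, 1O → 0 − 2 + 1 = -1
C2: 2C, 2H → 0 − 2 = -2
C3: 3C, 1H → 0 − 1 = -1
C4: 2C, 1O, 1N → 0 + 1 + 1 = +2
The most oxidised carbon is C4 at +2.

C4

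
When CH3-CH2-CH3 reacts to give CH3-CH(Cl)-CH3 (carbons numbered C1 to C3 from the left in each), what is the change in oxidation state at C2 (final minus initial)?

Before: C2 has 2 bonds to C, 2 bonds to H → oxidation state -2.
After: C2 has 2 bonds to C, 1 bond to H, 1 bond to Cl → oxidation state 0.
Δ = 0 − (-2) = +2, so this is an oxidation at C2.

+2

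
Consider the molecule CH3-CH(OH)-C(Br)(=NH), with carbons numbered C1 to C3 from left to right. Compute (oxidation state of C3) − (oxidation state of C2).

C3: 1C, 2N, 1Br → 0 + 2 + 1 = +3
C2: 2C, 1H, 1O → 0 − 1 + 1 = 0
Difference: +3 − (0) = +3.

+3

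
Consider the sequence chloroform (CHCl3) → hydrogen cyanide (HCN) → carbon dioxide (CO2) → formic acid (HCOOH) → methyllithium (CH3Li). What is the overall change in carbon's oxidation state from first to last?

Carbon oxidation states along the series — chloroform: +2, hydrogen cyanide: +2, carbon dioxide: +4, formic acid: +2, methyllithium: -4.
Net change = -4 − (+2) = -6.

-6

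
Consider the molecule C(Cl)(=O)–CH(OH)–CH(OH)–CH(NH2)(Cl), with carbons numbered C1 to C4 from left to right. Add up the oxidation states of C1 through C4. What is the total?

+4

Tallying each carbon's bonds:
C1: 1C, 2O, 1Cl → 0 + 2 + 1 = +3
C2: 2C, 1H, 1O → 0 − 1 + 1 = 0
C3: 2C, 1H, 1O → 0 − 1 + 1 = 0
C4: 1C, 1H, 1N, 1Cl → 0 − 1 + 1 + 1 = +1
Sum = +3 + 0 + 0 + 1 = +4.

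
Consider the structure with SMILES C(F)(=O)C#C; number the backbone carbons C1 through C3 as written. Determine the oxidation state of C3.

-1

Each bond to a more electronegative atom (O, N, halogen) counts +1, each bond to a less electronegative atom (H, metal, B, Si) counts −1, and each C–C bond counts 0.
C3 has a triple bond to C (3×0 = 0), one bond to H (-1).
Oxidation state = 0 − 1 = -1.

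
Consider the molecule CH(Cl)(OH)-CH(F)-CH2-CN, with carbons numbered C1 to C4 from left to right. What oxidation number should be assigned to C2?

C2 has one bond to C (0), one bond to C (0), one bond to H (-1), one bond to F (+1).
Oxidation state = 0 + 0 − 1 + 1 = 0.

0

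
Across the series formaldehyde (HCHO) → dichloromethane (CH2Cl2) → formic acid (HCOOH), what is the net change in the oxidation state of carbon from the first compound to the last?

+2

Carbon oxidation states along the series — formaldehyde: 0, dichloromethane: 0, formic acid: +2.
Net change = +2 − (0) = +2.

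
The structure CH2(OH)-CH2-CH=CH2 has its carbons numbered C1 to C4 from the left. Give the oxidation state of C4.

-2

C4 has a double bond to C (2×0 = 0), one bond to H (-1), one bond to H (-1).
Oxidation state = 0 − 1 − 1 = -2.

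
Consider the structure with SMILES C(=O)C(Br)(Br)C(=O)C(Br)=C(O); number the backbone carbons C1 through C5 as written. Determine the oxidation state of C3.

Assign +1 per bond to O/N/halogen, −1 per bond to H or an electropositive element, and 0 per bond to carbon.
C3 has one bond to C (0), one bond to C (0), a double bond to O (2×+1 = +2).
Oxidation state = 0 + 0 + 2 = +2.

+2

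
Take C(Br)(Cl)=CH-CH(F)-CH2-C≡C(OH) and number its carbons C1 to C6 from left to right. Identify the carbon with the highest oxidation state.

C1

Each bond to a more electronegative atom (O, N, halogen) counts +1, each bond to a less electronegative atom (H, metal, B, Si) counts −1, and each C–C bond counts 0. Tallying each carbon:
C1: 2C, 1Cl, 1Br → 0 + 1 + 1 = +2
C2: 3C, 1H → 0 − 1 = -1
C3: 2C, 1H, 1F → 0 − 1 + 1 = 0
C4: 2C, 2H → 0 − 2 = -2
C5: 4C → 0 = 0
C6: 3C, 1O → 0 + 1 = +1
The most oxidised carbon is C1 at +2.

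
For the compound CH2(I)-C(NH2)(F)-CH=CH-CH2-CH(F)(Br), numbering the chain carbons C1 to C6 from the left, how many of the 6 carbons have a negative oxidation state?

Tallying each carbon's bonds:
C1: 1C, 2H, 1I → 0 − 2 + 1 = -1
C2: 2C, 1N, 1F → 0 + 1 + 1 = +2
C3: 3C, 1H → 0 − 1 = -1
C4: 3C, 1H → 0 − 1 = -1
C5: 2C, 2H → 0 − 2 = -2
C6: 1C, 1H, 1F, 1Br → 0 − 1 + 1 + 1 = +1
4 carbons (C1, C3, C4, C5) meet the condition.

4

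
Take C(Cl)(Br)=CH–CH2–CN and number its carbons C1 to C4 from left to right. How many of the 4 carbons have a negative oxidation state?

Tallying each carbon's bonds:
C1: 2C, 1Cl, 1Br → 0 + 1 + 1 = +2
C2: 3C, 1H → 0 − 1 = -1
C3: 2C, 2H → 0 − 2 = -2
C4: 1C, 3N → 0 + 3 = +3
2 carbons (C2, C3) meet the condition.

2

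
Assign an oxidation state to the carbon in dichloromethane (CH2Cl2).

0

The carbon has one bond to H (-1), one bond to H (-1), one bond to Cl (+1), one bond to Cl (+1).
Oxidation state = -1 − 1 + 1 + 1 = 0.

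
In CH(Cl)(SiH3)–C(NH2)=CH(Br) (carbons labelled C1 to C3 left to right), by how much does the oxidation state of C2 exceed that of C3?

C2: 3C, 1N → 0 + 1 = +1
C3: 2C, 1H, 1Br → 0 − 1 + 1 = 0
Difference: +1 − (0) = +1.

+1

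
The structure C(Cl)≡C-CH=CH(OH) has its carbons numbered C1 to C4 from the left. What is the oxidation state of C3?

-1

Each bond to a more electronegative atom (O, N, halogen) counts +1, each bond to a less electronegative atom (H, metal, B, Si) counts −1, and each C–C bond counts 0.
C3 has one bond to C (0), a double bond to C (2×0 = 0), one bond to H (-1).
Oxidation state = 0 + 0 − 1 = -1.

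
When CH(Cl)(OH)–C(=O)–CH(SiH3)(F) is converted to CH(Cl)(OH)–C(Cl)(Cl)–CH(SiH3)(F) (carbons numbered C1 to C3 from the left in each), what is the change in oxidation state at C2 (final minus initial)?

Before: C2 has 2 bonds to C, 2 bonds to O → oxidation state +2.
After: C2 has 2 bonds to C, 2 bonds to Cl → oxidation state +2.
Δ = +2 − (+2) = 0, so no net redox change at C2.

0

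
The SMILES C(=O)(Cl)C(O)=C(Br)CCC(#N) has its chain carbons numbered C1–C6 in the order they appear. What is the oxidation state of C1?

+3

Assign +1 per bond to O/N/halogen, −1 per bond to H or an electropositive element, and 0 per bond to carbon.
C1 has one bond to C (0), a double bond to O (2×+1 = +2), one bond to Cl (+1).
Oxidation state = 0 + 2 + 1 = +3.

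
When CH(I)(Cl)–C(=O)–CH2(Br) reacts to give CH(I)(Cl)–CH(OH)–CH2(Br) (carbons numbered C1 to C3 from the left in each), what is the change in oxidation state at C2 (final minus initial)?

Before: C2 has 2 bonds to C, 2 bonds to O → oxidation state +2.
After: C2 has 2 bonds to C, 1 bond to H, 1 bond to O → oxidation state 0.
Δ = 0 − (+2) = -2, so this is a reduction at C2.

-2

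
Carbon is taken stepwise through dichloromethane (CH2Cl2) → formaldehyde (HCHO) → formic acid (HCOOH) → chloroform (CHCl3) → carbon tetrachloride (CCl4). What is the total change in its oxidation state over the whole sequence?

Carbon oxidation states along the series — dichloromethane: 0, formaldehyde: 0, formic acid: +2, chloroform: +2, carbon tetrachloride: +4.
Net change = +4 − (0) = +4.

+4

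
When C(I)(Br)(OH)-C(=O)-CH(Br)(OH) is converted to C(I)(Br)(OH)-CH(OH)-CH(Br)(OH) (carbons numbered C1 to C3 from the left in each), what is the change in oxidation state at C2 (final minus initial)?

-2

Before: C2 has 2 bonds to C, 2 bonds to O → oxidation state +2.
After: C2 has 2 bonds to C, 1 bond to H, 1 bond to O → oxidation state 0.
Δ = 0 − (+2) = -2, so this is a reduction at C2.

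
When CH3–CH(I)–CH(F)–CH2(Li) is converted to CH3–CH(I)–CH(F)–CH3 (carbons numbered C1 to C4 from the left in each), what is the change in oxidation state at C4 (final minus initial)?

0

Before: C4 has 1 bond to C, 2 bonds to H, 1 bond to Li → oxidation state -3.
After: C4 has 1 bond to C, 3 bonds to H → oxidation state -3.
Δ = -3 − (-3) = 0, so no net redox change at C4.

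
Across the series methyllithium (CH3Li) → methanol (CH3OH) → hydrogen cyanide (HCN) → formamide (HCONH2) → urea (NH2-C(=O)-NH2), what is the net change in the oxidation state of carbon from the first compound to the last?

Carbon oxidation states along the series — methyllithium: -4, methanol: -2, hydrogen cyanide: +2, formamide: +2, urea: +4.
Net change = +4 − (-4) = +8.

+8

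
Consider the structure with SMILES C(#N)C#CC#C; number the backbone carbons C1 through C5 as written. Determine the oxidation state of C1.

+3

C1 has one bond to C (0), a triple bond to N (3×+1 = +3).
Oxidation state = 0 + 3 = +3.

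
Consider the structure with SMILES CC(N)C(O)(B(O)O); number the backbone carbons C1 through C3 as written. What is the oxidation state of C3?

-1

C3 has one bond to C (0), one bond to O (+1), one bond to H (-1), one bond to B (-1).
Oxidation state = 0 + 1 − 1 − 1 = -1.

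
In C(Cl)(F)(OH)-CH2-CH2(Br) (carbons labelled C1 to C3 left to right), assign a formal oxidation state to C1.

C1 has one bond to C (0), one bond to Cl (+1), one bond to F (+1), one bond to O (+1).
Oxidation state = 0 + 1 + 1 + 1 = +3.

+3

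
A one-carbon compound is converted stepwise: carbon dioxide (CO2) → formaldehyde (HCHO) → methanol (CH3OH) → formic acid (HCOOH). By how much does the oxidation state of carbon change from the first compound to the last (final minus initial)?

Carbon oxidation states along the series — carbon dioxide: +4, formaldehyde: 0, methanol: -2, formic acid: +2.
Net change = +2 − (+4) = -2.

-2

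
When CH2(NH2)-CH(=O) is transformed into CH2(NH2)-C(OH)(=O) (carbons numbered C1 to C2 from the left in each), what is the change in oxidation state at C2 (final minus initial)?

+2

Before: C2 has 1 bond to C, 1 bond to H, 2 bonds to O → oxidation state +1.
After: C2 has 1 bond to C, 3 bonds to O → oxidation state +3.
Δ = +3 − (+1) = +2, so this is an oxidation at C2.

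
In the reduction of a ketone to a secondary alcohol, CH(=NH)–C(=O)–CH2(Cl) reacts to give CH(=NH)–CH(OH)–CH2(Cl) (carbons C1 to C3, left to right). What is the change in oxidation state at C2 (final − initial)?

Before: C2 has 2 bonds to C, 2 bonds to O → oxidation state +2.
After: C2 has 2 bonds to C, 1 bond to H, 1 bond to O → oxidation state 0.
Δ = 0 − (+2) = -2, so this is a reduction at C2.

-2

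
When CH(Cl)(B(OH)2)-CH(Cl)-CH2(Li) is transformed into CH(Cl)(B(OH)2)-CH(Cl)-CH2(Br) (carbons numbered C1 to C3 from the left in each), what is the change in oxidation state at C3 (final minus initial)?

Before: C3 has 1 bond to C, 2 bonds to H, 1 bond to Li → oxidation state -3.
After: C3 has 1 bond to C, 2 bonds to H, 1 bond to Br → oxidation state -1.
Δ = -1 − (-3) = +2, so this is an oxidation at C3.

+2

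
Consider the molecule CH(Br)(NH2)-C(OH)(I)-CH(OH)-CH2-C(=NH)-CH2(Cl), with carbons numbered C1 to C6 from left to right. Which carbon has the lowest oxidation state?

C4

Each bond to a more electronegative atom (O, N, halogen) counts +1, each bond to a less electronegative atom (H, metal, B, Si) counts −1, and each C–C bond counts 0. Tallying each carbon:
C1: 1C, 1H, 1N, 1Br → 0 − 1 + 1 + 1 = +1
C2: 2C, 1O, 1I → 0 + 1 + 1 = +2
C3: 2C, 1H, 1O → 0 − 1 + 1 = 0
C4: 2C, 2H → 0 − 2 = -2
C5: 2C, 2N → 0 + 2 = +2
C6: 1C, 2H, 1Cl → 0 − 2 + 1 = -1
The most reduced carbon is C4 at -2.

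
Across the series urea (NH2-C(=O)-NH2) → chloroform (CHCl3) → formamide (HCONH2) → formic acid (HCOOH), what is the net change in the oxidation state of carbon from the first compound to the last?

Carbon oxidation states along the series — urea: +4, chloroform: +2, formamide: +2, formic acid: +2.
Net change = +2 − (+4) = -2.

-2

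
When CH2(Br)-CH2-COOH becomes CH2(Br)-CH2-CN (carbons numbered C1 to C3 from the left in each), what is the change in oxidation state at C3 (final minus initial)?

Before: C3 has 1 bond to C, 3 bonds to O → oxidation state +3.
After: C3 has 1 bond to C, 3 bonds to N → oxidation state +3.
Δ = +3 − (+3) = 0, so no net redox change at C3.

0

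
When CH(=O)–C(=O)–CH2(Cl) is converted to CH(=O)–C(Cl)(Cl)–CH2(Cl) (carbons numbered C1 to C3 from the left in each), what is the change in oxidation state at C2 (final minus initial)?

0

Before: C2 has 2 bonds to C, 2 bonds to O → oxidation state +2.
After: C2 has 2 bonds to C, 2 bonds to Cl → oxidation state +2.
Δ = +2 − (+2) = 0, so no net redox change at C2.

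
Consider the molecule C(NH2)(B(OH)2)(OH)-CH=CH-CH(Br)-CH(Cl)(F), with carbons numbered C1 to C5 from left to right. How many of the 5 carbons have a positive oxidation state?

Bonds to more-electronegative neighbours contribute +1 each, bonds to H or metals contribute −1 each, and C–C bonds contribute 0. Tallying each carbon:
C1: 1C, 1O, 1N, 1B → 0 + 1 + 1 − 1 = +1
C2: 3C, 1H → 0 − 1 = -1
C3: 3C, 1H → 0 − 1 = -1
C4: 2C, 1H, 1Br → 0 − 1 + 1 = 0
C5: 1C, 1H, 1F, 1Cl → 0 − 1 + 1 + 1 = +1
2 carbons (C1, C5) meet the condition.

2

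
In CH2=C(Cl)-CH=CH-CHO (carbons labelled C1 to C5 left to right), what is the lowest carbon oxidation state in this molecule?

-2

Count +1 for every bond to an atom more electronegative than carbon and −1 for every bond to one less electronegative; C–C bonds are 0. Tallying each carbon:
C1: 2C, 2H → 0 − 2 = -2
C2: 3C, 1Cl → 0 + 1 = +1
C3: 3C, 1H → 0 − 1 = -1
C4: 3C, 1H → 0 − 1 = -1
C5: 1C, 1H, 2O → 0 − 1 + 2 = +1
The lowest value is -2.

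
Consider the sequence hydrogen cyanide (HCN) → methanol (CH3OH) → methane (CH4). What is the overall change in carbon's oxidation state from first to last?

Carbon oxidation states along the series — hydrogen cyanide: +2, methanol: -2, methane: -4.
Net change = -4 − (+2) = -6.

-6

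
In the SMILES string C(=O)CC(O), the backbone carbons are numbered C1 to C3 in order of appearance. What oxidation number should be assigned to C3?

Assign +1 per bond to O/N/halogen, −1 per bond to H or an electropositive element, and 0 per bond to carbon.
C3 has one bond to C (0), one bond to H (-1), one bond to O (+1), one bond to H (-1).
Oxidation state = 0 − 1 + 1 − 1 = -1.

-1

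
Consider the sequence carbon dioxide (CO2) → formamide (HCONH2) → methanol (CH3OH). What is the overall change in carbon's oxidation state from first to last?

-6

Carbon oxidation states along the series — carbon dioxide: +4, formamide: +2, methanol: -2.
Net change = -2 − (+4) = -6.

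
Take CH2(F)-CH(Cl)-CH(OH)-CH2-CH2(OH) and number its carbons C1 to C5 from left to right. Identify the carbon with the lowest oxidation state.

Each bond to a more electronegative atom (O, N, halogen) counts +1, each bond to a less electronegative atom (H, metal, B, Si) counts −1, and each C–C bond counts 0. Tallying each carbon:
C1: 1C, 2H, 1F → 0 − 2 + 1 = -1
C2: 2C, 1H, 1Cl → 0 − 1 + 1 = 0
C3: 2C, 1H, 1O → 0 − 1 + 1 = 0
C4: 2C, 2H → 0 − 2 = -2
C5: 1C, 2H, 1O → 0 − 2 + 1 = -1
The most reduced carbon is C4 at -2.

C4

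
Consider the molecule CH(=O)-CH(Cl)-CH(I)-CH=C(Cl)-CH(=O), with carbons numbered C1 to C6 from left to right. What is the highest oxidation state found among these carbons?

+1

Each bond to a more electronegative atom (O, N, halogen) counts +1, each bond to a less electronegative atom (H, metal, B, Si) counts −1, and each C–C bond counts 0. Tallying each carbon:
C1: 1C, 1H, 2O → 0 − 1 + 2 = +1
C2: 2C, 1H, 1Cl → 0 − 1 + 1 = 0
C3: 2C, 1H, 1I → 0 − 1 + 1 = 0
C4: 3C, 1H → 0 − 1 = -1
C5: 3C, 1Cl → 0 + 1 = +1
C6: 1C, 1H, 2O → 0 − 1 + 2 = +1
The highest value is +1.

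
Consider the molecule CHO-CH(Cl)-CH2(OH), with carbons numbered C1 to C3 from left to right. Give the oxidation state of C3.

Assign +1 per bond to O/N/halogen, −1 per bond to H or an electropositive element, and 0 per bond to carbon.
C3 has one bond to C (0), one bond to O (+1), one bond to H (-1), one bond to H (-1).
Oxidation state = 0 + 1 − 1 − 1 = -1.

-1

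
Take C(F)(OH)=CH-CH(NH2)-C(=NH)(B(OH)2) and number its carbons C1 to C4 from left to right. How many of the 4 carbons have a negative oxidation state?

Bonds to more-electronegative neighbours contribute +1 each, bonds to H or metals contribute −1 each, and C–C bonds contribute 0. Tallying each carbon:
C1: 2C, 1O, 1F → 0 + 1 + 1 = +2
C2: 3C, 1H → 0 − 1 = -1
C3: 2C, 1H, 1N → 0 − 1 + 1 = 0
C4: 1C, 2N, 1B → 0 + 2 − 1 = +1
1 carbon (C2) meets the condition.

1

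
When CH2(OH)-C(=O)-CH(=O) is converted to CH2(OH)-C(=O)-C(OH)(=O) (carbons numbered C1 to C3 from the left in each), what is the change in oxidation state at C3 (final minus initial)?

+2

Before: C3 has 1 bond to C, 1 bond to H, 2 bonds to O → oxidation state +1.
After: C3 has 1 bond to C, 3 bonds to O → oxidation state +3.
Δ = +3 − (+1) = +2, so this is an oxidation at C3.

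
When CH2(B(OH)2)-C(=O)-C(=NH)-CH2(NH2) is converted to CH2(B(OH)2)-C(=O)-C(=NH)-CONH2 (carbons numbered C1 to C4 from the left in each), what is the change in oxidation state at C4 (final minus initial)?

+4

Before: C4 has 1 bond to C, 2 bonds to H, 1 bond to N → oxidation state -1.
After: C4 has 1 bond to C, 2 bonds to O, 1 bond to N → oxidation state +3.
Δ = +3 − (-1) = +4, so this is an oxidation at C4.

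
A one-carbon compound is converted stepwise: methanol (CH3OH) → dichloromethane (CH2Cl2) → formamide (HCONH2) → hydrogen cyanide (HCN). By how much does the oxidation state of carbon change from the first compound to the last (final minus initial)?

+4

Carbon oxidation states along the series — methanol: -2, dichloromethane: 0, formamide: +2, hydrogen cyanide: +2.
Net change = +2 − (-2) = +4.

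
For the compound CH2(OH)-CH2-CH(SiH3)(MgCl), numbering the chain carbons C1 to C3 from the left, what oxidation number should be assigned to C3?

-3

C3 has one bond to C (0), one bond to Si (-1), one bond to Mg (-1), one bond to H (-1).
Oxidation state = 0 − 1 − 1 − 1 = -3.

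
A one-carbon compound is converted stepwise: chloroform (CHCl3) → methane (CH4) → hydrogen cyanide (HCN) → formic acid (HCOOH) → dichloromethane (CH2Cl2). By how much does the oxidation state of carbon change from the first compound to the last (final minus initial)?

Carbon oxidation states along the series — chloroform: +2, methane: -4, hydrogen cyanide: +2, formic acid: +2, dichloromethane: 0.
Net change = 0 − (+2) = -2.

-2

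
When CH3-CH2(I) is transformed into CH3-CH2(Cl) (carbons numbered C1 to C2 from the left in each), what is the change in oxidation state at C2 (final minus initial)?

Before: C2 has 1 bond to C, 2 bonds to H, 1 bond to I → oxidation state -1.
After: C2 has 1 bond to C, 2 bonds to H, 1 bond to Cl → oxidation state -1.
Δ = -1 − (-1) = 0, so no net redox change at C2.

0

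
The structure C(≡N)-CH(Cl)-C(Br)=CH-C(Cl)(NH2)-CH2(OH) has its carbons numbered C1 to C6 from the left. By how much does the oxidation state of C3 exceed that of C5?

C3: 3C, 1Br → 0 + 1 = +1
C5: 2C, 1N, 1Cl → 0 + 1 + 1 = +2
Difference: +1 − (+2) = -1.

-1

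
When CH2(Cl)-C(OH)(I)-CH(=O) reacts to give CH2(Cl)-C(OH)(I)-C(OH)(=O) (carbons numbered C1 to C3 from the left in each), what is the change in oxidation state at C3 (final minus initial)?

Before: C3 has 1 bond to C, 1 bond to H, 2 bonds to O → oxidation state +1.
After: C3 has 1 bond to C, 3 bonds to O → oxidation state +3.
Δ = +3 − (+1) = +2, so this is an oxidation at C3.

+2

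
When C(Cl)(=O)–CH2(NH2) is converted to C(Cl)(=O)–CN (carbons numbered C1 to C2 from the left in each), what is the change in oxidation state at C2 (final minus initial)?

+4

Before: C2 has 1 bond to C, 2 bonds to H, 1 bond to N → oxidation state -1.
After: C2 has 1 bond to C, 3 bonds to N → oxidation state +3.
Δ = +3 − (-1) = +4, so this is an oxidation at C2.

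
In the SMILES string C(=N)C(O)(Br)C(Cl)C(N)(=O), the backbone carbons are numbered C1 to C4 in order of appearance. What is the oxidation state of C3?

0

Bonds to more-electronegative neighbours contribute +1 each, bonds to H or metals contribute −1 each, and C–C bonds contribute 0.
C3 has one bond to C (0), one bond to C (0), one bond to H (-1), one bond to Cl (+1).
Oxidation state = 0 + 0 − 1 + 1 = 0.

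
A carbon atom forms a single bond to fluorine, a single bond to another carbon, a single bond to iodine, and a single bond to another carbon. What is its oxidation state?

+2

Bonds to more-electronegative neighbours contribute +1 each, bonds to H or metals contribute −1 each, and C–C bonds contribute 0.
The carbon has one bond to C (0), one bond to C (0), one bond to F (+1), one bond to I (+1).
Oxidation state = 0 + 0 + 1 + 1 = +2.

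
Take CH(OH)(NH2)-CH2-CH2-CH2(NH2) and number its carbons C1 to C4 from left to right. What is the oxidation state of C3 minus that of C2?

C3: 2C, 2H → 0 − 2 = -2
C2: 2C, 2H → 0 − 2 = -2
Difference: -2 − (-2) = 0.

0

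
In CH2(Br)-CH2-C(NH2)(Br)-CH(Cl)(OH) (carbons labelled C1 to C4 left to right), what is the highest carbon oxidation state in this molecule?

Tallying each carbon's bonds:
C1: 1C, 2H, 1Br → 0 − 2 + 1 = -1
C2: 2C, 2H → 0 − 2 = -2
C3: 2C, 1N, 1Br → 0 + 1 + 1 = +2
C4: 1C, 1H, 1O, 1Cl → 0 − 1 + 1 + 1 = +1
The highest value is +2.

+2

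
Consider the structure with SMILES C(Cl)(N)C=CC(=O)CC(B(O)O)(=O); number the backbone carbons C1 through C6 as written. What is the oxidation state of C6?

+1

C6 has one bond to C (0), one bond to B (-1), a double bond to O (2×+1 = +2).
Oxidation state = 0 − 1 + 2 = +1.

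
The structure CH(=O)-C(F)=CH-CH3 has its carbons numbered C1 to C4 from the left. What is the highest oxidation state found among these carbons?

Tallying each carbon's bonds:
C1: 1C, 1H, 2O → 0 − 1 + 2 = +1
C2: 3C, 1F → 0 + 1 = +1
C3: 3C, 1H → 0 − 1 = -1
C4: 1C, 3H → 0 − 3 = -3
The highest value is +1.

+1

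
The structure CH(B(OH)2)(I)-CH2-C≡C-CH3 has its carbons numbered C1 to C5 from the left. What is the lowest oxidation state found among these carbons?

Tallying each carbon's bonds:
C1: 1C, 1H, 1I, 1B → 0 − 1 + 1 − 1 = -1
C2: 2C, 2H → 0 − 2 = -2
C3: 4C → 0 = 0
C4: 4C → 0 = 0
C5: 1C, 3H → 0 − 3 = -3
The lowest value is -3.

-3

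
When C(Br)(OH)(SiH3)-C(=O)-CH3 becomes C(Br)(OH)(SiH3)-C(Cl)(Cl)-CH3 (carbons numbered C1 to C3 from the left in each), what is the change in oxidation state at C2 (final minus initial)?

Before: C2 has 2 bonds to C, 2 bonds to O → oxidation state +2.
After: C2 has 2 bonds to C, 2 bonds to Cl → oxidation state +2.
Δ = +2 − (+2) = 0, so no net redox change at C2.

0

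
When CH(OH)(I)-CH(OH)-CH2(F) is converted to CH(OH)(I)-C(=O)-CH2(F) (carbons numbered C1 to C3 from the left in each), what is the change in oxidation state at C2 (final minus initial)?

Before: C2 has 2 bonds to C, 1 bond to H, 1 bond to O → oxidation state 0.
After: C2 has 2 bonds to C, 2 bonds to O → oxidation state +2.
Δ = +2 − (0) = +2, so this is an oxidation at C2.

+2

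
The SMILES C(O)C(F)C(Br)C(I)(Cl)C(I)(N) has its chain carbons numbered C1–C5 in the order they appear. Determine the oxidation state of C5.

C5 has one bond to C (0), one bond to H (-1), one bond to I (+1), one bond to N (+1).
Oxidation state = 0 − 1 + 1 + 1 = +1.

+1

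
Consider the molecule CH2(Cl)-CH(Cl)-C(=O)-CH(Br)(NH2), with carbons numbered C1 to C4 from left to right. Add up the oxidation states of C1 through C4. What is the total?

Each bond to a more electronegative atom (O, N, halogen) counts +1, each bond to a less electronegative atom (H, metal, B, Si) counts −1, and each C–C bond counts 0. Tallying each carbon:
C1: 1C, 2H, 1Cl → 0 − 2 + 1 = -1
C2: 2C, 1H, 1Cl → 0 − 1 + 1 = 0
C3: 2C, 2O → 0 + 2 = +2
C4: 1C, 1H, 1N, 1Br → 0 − 1 + 1 + 1 = +1
Sum = -1 + 0 + 2 + 1 = +2.

+2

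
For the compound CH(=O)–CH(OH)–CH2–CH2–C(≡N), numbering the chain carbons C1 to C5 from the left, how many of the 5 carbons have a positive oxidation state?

Count +1 for every bond to an atom more electronegative than carbon and −1 for every bond to one less electronegative; C–C bonds are 0. Tallying each carbon:
C1: 1C, 1H, 2O → 0 − 1 + 2 = +1
C2: 2C, 1H, 1O → 0 − 1 + 1 = 0
C3: 2C, 2H → 0 − 2 = -2
C4: 2C, 2H → 0 − 2 = -2
C5: 1C, 3N → 0 + 3 = +3
2 carbons (C1, C5) meet the condition.

2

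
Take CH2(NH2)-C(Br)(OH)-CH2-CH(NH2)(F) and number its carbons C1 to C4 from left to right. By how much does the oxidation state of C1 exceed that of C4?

C1: 1C, 2H, 1N → 0 − 2 + 1 = -1
C4: 1C, 1H, 1N, 1F → 0 − 1 + 1 + 1 = +1
Difference: -1 − (+1) = -2.

-2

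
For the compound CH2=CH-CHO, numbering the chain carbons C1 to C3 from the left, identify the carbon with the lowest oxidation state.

Each bond to a more electronegative atom (O, N, halogen) counts +1, each bond to a less electronegative atom (H, metal, B, Si) counts −1, and each C–C bond counts 0. Tallying each carbon:
C1: 2C, 2H → 0 − 2 = -2
C2: 3C, 1H → 0 − 1 = -1
C3: 1C, 1H, 2O → 0 − 1 + 2 = +1
The most reduced carbon is C1 at -2.

C1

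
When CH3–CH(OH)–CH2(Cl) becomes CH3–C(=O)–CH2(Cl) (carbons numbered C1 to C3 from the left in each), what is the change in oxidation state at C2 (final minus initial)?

+2

Before: C2 has 2 bonds to C, 1 bond to H, 1 bond to O → oxidation state 0.
After: C2 has 2 bonds to C, 2 bonds to O → oxidation state +2.
Δ = +2 − (0) = +2, so this is an oxidation at C2.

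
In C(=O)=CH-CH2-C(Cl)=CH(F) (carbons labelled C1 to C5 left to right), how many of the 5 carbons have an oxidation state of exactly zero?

Tallying each carbon's bonds:
C1: 2C, 2O → 0 + 2 = +2
C2: 3C, 1H → 0 − 1 = -1
C3: 2C, 2H → 0 − 2 = -2
C4: 3C, 1Cl → 0 + 1 = +1
C5: 2C, 1H, 1F → 0 − 1 + 1 = 0
1 carbon (C5) meets the condition.

1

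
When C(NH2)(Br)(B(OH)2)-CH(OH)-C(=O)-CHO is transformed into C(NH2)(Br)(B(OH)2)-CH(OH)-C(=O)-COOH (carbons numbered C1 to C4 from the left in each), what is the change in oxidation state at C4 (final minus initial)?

+2

Before: C4 has 1 bond to C, 1 bond to H, 2 bonds to O → oxidation state +1.
After: C4 has 1 bond to C, 3 bonds to O → oxidation state +3.
Δ = +3 − (+1) = +2, so this is an oxidation at C4.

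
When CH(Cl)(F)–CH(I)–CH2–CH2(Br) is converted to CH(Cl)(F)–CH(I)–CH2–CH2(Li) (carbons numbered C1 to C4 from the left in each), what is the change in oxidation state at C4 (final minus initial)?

-2

Before: C4 has 1 bond to C, 2 bonds to H, 1 bond to Br → oxidation state -1.
After: C4 has 1 bond to C, 2 bonds to H, 1 bond to Li → oxidation state -3.
Δ = -3 − (-1) = -2, so this is a reduction at C4.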